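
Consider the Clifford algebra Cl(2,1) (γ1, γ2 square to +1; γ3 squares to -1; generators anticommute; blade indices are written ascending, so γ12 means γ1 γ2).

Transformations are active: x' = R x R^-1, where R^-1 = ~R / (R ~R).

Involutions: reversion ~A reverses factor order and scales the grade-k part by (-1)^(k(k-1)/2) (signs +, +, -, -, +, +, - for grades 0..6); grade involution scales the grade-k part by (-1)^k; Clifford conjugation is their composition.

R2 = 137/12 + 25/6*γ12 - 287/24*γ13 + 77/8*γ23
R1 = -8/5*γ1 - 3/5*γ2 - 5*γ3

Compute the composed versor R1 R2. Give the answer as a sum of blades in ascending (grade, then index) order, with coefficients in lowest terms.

Distribute over the terms of R1 (each basis-blade product reordered to ascending indices, repeated generators contracted through their squares):
(-8/5*γ1) R2 = -274/15*γ1 - 20/3*γ2 + 287/15*γ3 - 77/5*γ123
(-3/5*γ2) R2 = 5/2*γ1 - 137/20*γ2 - 231/40*γ3 - 287/40*γ123
(-5*γ3) R2 = 1435/24*γ1 - 385/8*γ2 - 685/12*γ3 - 125/6*γ123
Summing the partial products and collecting blades:
Answer: 1761/40*γ1 - 7397/120*γ2 - 1749/40*γ3 - 5209/120*γ123


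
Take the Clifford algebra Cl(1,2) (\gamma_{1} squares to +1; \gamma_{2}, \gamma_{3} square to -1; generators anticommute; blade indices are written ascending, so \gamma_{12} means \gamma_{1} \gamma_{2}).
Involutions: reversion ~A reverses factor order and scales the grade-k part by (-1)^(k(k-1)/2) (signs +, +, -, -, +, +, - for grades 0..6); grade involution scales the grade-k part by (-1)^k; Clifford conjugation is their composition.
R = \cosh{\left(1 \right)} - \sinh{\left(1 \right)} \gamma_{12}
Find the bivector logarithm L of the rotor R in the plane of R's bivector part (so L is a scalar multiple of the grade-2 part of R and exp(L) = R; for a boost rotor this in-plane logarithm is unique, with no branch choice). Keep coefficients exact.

The scalar part of R is \cosh{\left(1 \right)}, which determines |rapidity| via cosh; the sign lives in the bivector part, and pairing them (bivector part over sinh of the rapidity = the plane) gives the unique in-plane L = rapidity * plane.
Concretely: cosh(rapidity) = \cosh{\left(1 \right)} gives rapidity = ±1, and since rapidity/sinh(rapidity) is even the sign is immaterial: L = (rapidity/sinh(rapidity)) * <R>_2 = (\frac{1}{\sinh{\left(1 \right)}}) * <R>_2.
Answer: -\gamma_{12}


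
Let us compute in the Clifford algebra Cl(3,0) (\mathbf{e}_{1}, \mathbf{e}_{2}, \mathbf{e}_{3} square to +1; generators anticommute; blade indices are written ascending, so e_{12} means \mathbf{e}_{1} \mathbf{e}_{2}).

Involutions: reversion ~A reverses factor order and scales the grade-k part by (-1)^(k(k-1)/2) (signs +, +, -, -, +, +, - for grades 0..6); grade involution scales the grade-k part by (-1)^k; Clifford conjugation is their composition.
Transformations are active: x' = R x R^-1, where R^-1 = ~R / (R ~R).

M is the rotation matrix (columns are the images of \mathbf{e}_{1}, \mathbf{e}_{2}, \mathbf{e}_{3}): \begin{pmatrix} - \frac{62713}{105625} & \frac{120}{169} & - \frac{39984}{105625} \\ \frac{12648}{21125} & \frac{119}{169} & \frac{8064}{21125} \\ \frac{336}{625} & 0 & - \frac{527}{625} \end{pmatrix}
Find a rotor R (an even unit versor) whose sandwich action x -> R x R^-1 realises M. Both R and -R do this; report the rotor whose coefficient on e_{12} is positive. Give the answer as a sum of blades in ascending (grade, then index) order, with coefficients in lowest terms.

Method: write R = a + b12*e_{12} + b13*e_{13} + b23*e_{23} with a^2 + b12^2 + b13^2 + b23^2 = 1 (so R^-1 = ~R). Expanding the columns R e_j ~R gives tr M = 4a^2 - 1 and, from the antisymmetric part, M21 - M12 = -4a*b12, M13 - M31 = 4a*b13, M32 - M23 = -4a*b23.
Here tr M = -\frac{77401}{105625}, so a^2 = (1 + tr M)/4 = \frac{7056}{105625} and a = ±\frac{84}{325}. Taking a = \frac{84}{325}: M21 - M12 = -\frac{2352}{21125}, M13 - M31 = -\frac{96768}{105625}, M32 - M23 = -\frac{8064}{21125}, giving b12 = \frac{7}{65}, b13 = -\frac{288}{325}, b23 = \frac{24}{65}, i.e. R = \frac{84}{325} + \frac{7}{65} e_{12} - \frac{288}{325} e_{13} + \frac{24}{65} e_{23}.
Its e_{12} coefficient is already positive.
Answer: \frac{84}{325} + \frac{7}{65} e_{12} - \frac{288}{325} e_{13} + \frac{24}{65} e_{23}. Key observation: the double cover Spin(3) -> SO(3) sends R and -R to the same matrix (trace -\frac{77401}{105625} here), so the stated sign of the e_{12} coefficient is what selects one sheet.


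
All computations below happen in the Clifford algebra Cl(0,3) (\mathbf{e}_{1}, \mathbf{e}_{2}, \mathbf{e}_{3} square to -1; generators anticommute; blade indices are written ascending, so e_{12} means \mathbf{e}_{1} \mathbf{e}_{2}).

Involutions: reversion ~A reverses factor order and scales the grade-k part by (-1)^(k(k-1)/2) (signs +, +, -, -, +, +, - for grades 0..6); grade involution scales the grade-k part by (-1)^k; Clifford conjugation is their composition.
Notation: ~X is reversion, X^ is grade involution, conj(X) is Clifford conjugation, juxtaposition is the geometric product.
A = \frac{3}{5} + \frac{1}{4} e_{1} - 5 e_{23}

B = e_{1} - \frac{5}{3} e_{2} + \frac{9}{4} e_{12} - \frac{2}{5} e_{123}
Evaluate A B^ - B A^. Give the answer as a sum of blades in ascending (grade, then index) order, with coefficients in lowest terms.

first term: \frac{1}{4} + \frac{7}{5} e_{1} + \frac{7}{16} e_{2} - \frac{25}{3} e_{3} + \frac{53}{30} e_{12} - \frac{45}{4} e_{13} - \frac{1}{10} e_{23} + \frac{131}{25} e_{123}
second term: \frac{1}{4} - \frac{7}{5} e_{1} - \frac{25}{16} e_{2} - \frac{25}{3} e_{3} + \frac{14}{15} e_{12} + \frac{45}{4} e_{13} - \frac{1}{10} e_{23} - \frac{131}{25} e_{123}
Answer: \frac{14}{5} e_{1} + 2 e_{2} + \frac{5}{6} e_{12} - \frac{45}{2} e_{13} + \frac{262}{25} e_{123}


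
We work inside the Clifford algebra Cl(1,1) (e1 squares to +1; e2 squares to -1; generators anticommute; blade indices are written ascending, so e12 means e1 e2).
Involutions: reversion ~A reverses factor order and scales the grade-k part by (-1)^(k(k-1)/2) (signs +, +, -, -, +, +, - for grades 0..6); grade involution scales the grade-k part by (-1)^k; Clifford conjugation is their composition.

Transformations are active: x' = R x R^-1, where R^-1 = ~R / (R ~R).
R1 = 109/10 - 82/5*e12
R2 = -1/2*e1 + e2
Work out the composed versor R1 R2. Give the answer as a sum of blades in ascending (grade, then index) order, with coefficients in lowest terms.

Distribute over the terms of R1 (each basis-blade product reordered to ascending indices, repeated generators contracted through their squares):
(109/10) R2 = -109/20*e1 + 109/10*e2
(-82/5*e12) R2 = 82/5*e1 - 41/5*e2
Summing the partial products and collecting blades:
Answer: 219/20*e1 + 27/10*e2


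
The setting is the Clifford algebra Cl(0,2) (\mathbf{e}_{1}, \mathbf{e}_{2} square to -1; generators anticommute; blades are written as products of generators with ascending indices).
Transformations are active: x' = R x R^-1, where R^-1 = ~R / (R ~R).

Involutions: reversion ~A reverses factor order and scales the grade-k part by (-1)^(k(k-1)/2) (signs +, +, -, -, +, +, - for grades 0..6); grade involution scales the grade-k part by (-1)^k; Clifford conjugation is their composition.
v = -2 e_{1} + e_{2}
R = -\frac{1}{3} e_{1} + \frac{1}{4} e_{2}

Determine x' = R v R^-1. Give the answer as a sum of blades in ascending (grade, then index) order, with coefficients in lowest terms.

~R = -\frac{1}{3} e_{1} + \frac{1}{4} e_{2}, and R ~R = -\frac{25}{144}, so R^-1 = ~R / (-\frac{25}{144}).
R v = -\frac{11}{12} + \frac{1}{6} e_{1} e_{2}
Answer: -\frac{38}{25} e_{1} + \frac{41}{25} e_{2}


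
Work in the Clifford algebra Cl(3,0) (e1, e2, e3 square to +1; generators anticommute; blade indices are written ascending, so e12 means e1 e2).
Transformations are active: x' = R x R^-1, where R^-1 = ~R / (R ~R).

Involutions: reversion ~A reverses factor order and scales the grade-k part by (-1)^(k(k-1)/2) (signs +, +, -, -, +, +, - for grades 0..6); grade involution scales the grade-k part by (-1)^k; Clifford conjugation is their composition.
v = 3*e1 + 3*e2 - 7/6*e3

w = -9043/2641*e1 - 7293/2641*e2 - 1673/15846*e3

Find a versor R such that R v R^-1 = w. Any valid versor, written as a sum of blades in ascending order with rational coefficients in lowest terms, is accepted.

Key observation: q(v) = q(w) = 697/36 (sandwiches preserve the norm), so R = v + w = -1120/2641*e1 + 630/2641*e2 - 3360/2641*e3 works whenever it is invertible — the component of v along it is kept and (v - w)/2 reverses, sending v to w.
Answer: -1120/2641*e1 + 630/2641*e2 - 3360/2641*e3


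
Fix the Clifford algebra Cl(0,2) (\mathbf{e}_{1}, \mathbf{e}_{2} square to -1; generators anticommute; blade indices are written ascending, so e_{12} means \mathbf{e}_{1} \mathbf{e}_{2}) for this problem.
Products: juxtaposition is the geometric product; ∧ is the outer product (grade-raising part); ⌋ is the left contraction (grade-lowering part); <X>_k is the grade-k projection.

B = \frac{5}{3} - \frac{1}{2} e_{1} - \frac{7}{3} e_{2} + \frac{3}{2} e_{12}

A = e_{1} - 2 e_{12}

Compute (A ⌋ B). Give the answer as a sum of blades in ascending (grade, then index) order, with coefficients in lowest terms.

step 1: \frac{7}{2} - \frac{3}{2} e_{2}
Answer: \frac{7}{2} - \frac{3}{2} e_{2}


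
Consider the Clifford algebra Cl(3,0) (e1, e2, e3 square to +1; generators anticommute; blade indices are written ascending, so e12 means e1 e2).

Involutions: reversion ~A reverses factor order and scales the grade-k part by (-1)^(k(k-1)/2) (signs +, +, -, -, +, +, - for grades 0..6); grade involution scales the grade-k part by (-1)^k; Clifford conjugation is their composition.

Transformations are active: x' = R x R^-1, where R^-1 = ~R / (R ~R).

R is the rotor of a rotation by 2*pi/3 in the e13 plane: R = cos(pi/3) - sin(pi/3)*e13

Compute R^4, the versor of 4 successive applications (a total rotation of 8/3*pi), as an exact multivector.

Because a rotor carries half the rotation angle, composing 4 copies of this e13-plane rotor multiplies the phase: 4*(pi/3) = 4*pi/3, hence R^4 = cos(4*pi/3) - sin(4*pi/3)*e13.
cos(4*pi/3) = -1/2 and sin(4*pi/3) = -sqrt(3)/2, so R^4 = -1/2 + sqrt(3)/2*e13. The net rotation is 2/3*pi (after discarding 1 full turn, each of which contributes a factor -1 to the rotor); the rotor keeps the half-angle phase exactly.
Answer: -1/2 + sqrt(3)/2*e13


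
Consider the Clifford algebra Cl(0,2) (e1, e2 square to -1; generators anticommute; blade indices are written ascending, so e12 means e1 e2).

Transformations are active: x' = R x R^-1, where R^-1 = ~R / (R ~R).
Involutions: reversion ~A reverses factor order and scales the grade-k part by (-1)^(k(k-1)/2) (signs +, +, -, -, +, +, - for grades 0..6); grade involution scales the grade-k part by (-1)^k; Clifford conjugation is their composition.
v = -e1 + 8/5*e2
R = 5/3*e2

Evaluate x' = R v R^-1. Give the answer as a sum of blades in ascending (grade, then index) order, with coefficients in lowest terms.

~R = 5/3*e2, and R ~R = -25/9, so R^-1 = ~R / (-25/9).
R v = -8/3 + 5/3*e12
Answer: e1 + 8/5*e2


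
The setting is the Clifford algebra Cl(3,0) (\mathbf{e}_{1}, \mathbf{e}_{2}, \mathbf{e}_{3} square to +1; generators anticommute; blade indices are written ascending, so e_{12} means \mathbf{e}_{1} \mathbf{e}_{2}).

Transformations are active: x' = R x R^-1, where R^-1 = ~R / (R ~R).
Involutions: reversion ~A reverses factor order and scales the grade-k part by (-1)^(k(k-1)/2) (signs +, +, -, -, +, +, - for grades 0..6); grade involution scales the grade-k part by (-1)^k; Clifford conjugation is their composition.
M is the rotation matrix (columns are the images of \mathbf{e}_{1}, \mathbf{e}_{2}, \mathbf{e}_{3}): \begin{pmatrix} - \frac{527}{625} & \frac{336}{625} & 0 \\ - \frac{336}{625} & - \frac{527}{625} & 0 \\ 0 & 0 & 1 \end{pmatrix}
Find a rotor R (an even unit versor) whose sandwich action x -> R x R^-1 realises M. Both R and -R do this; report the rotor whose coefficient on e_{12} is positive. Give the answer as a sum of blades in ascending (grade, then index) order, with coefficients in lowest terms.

Method: write R = a + b12*e_{12} + b13*e_{13} + b23*e_{23} with a^2 + b12^2 + b13^2 + b23^2 = 1 (so R^-1 = ~R). Expanding the columns R e_j ~R gives tr M = 4a^2 - 1 and, from the antisymmetric part, M21 - M12 = -4a*b12, M13 - M31 = 4a*b13, M32 - M23 = -4a*b23.
Here tr M = -\frac{429}{625}, so a^2 = (1 + tr M)/4 = \frac{49}{625} and a = ±\frac{7}{25}. Taking a = \frac{7}{25}: M21 - M12 = -\frac{672}{625}, M13 - M31 = 0, M32 - M23 = 0, giving b12 = \frac{24}{25}, b13 = 0, b23 = 0, i.e. R = \frac{7}{25} + \frac{24}{25} e_{12}.
Its e_{12} coefficient is already positive.
Answer: \frac{7}{25} + \frac{24}{25} e_{12}. Why the constraint matters: R and -R act identically through the sandwich — M has trace -\frac{429}{625} either way — so only the sign condition on e_{12} picks one of the two preimages.


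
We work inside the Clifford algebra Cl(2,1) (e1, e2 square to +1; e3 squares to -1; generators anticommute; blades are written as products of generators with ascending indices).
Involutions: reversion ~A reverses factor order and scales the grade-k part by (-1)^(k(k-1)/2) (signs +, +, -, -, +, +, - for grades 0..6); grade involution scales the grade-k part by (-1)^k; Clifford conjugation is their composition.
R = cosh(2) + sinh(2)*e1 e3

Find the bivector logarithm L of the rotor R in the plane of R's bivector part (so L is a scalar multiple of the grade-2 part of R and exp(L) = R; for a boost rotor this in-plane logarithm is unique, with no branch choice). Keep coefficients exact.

The scalar part of R is cosh(2), giving the rapidity magnitude (cosh is even); the bivector part supplies orientation, its quotient by sinh of the rapidity is the plane, and L = rapidity * plane — unique in that plane, since flipping both signs leaves L unchanged.
Concretely: cosh(rapidity) = cosh(2) gives rapidity = ±2, and since rapidity/sinh(rapidity) is even the sign is immaterial: L = (rapidity/sinh(rapidity)) * <R>_2 = (2/sinh(2)) * <R>_2.
Answer: 2*e1 e3


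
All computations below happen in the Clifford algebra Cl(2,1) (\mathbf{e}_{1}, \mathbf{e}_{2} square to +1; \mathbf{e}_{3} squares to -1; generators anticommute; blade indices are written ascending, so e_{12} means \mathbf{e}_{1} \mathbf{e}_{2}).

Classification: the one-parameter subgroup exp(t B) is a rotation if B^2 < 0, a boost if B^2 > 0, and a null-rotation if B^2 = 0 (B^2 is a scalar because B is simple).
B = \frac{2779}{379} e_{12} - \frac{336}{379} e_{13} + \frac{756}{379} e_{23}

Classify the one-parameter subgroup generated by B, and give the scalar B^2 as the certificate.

B^2 term by term: the squares give (\frac{2779}{379})^2*(e_{12})^2 + (-\frac{336}{379})^2*(e_{13})^2 + (\frac{756}{379})^2*(e_{23})^2 = \frac{7722841}{143641}*(-1) + \frac{112896}{143641}*(+1) + \frac{571536}{143641}*(+1) = -49 (each basis 2-blade squares to minus the product of its generators' squares); cross terms between blades sharing an index anticommute and cancel. So B^2 = -49.
Answer: rotation, certificate B^2 = -49. No conjugation can change B^2 = -49; the sign gives the class.


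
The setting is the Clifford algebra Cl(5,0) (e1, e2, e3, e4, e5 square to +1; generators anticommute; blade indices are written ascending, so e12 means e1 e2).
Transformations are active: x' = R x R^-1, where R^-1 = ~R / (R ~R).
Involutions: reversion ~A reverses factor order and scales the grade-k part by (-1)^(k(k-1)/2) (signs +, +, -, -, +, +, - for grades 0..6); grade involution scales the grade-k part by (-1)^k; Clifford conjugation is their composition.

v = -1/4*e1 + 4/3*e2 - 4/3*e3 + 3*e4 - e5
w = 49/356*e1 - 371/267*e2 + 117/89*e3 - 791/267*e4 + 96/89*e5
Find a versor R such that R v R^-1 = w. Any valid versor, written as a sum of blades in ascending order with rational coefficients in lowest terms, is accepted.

Here q(v) = q(w) = 1961/144; the classical choice R = v + w = -10/89*e1 - 5/89*e2 - 5/267*e3 + 10/267*e4 + 7/89*e5 then realises v -> w under the sandwich.
Answer: -10/89*e1 - 5/89*e2 - 5/267*e3 + 10/267*e4 + 7/89*e5


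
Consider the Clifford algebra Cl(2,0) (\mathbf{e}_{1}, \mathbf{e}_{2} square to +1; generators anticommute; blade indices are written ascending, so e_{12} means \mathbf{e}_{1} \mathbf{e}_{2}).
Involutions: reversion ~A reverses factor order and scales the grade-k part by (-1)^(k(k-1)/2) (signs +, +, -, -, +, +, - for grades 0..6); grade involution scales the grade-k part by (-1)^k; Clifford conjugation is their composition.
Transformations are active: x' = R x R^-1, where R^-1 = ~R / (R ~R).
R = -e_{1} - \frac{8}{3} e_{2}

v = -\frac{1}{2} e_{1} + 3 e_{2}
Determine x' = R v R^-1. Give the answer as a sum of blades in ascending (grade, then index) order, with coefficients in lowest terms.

~R = -e_{1} - \frac{8}{3} e_{2}, and R ~R = \frac{73}{9}, so R^-1 = ~R / (\frac{73}{9}).
R v = -\frac{15}{2} - \frac{13}{3} e_{12}
Answer: \frac{343}{146} e_{1} + \frac{141}{73} e_{2}


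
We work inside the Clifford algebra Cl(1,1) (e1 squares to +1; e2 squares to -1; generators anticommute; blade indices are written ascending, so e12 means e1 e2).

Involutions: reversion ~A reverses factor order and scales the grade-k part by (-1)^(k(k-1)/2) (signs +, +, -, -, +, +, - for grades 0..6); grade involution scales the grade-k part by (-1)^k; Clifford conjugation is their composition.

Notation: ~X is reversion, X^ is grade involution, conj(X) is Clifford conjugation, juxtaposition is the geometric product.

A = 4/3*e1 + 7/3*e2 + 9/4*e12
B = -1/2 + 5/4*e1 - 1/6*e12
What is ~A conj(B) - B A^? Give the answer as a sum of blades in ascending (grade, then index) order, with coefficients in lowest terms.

first term: -49/24 - 5/18*e1 - 541/144*e2 + 97/24*e12
second term: -49/24 + 5/18*e1 + 541/144*e2 - 97/24*e12
Answer: -5/9*e1 - 541/72*e2 + 97/12*e12


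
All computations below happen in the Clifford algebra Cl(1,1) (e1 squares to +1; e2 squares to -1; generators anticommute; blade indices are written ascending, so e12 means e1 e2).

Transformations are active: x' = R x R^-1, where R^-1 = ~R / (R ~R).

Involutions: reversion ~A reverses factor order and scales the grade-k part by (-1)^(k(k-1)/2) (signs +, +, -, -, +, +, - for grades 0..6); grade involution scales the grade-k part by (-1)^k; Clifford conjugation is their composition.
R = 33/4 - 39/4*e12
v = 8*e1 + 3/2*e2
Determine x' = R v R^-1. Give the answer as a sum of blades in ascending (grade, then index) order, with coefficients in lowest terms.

~R = 33/4 + 39/4*e12, and R ~R = -27, so R^-1 = ~R / (-27).
R v = 645/8*e1 + 723/8*e2
Answer: -2749/48*e1 - 2723/48*e2


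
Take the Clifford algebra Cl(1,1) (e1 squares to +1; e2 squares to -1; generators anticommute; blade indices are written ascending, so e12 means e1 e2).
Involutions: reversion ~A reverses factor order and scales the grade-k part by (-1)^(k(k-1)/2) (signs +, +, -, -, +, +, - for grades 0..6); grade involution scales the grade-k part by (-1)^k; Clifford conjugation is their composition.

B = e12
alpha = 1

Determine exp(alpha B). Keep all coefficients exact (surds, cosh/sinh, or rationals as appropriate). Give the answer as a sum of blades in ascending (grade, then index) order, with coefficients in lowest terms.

B^2 = (1)^2*(e12)^2 = 1*(+1) = 1 (a basis 2-blade squares to minus the product of its generators' squares).
B^2 = 1 — hyperbolic case — the even/odd split gives cosh and sinh: l = 1, alpha*l = 1, so exp(alpha B) = cosh(1) + (sinh(1)/1)*B = cosh(1) + (sinh(1))*B.
Answer: cosh(1) + sinh(1)*e12


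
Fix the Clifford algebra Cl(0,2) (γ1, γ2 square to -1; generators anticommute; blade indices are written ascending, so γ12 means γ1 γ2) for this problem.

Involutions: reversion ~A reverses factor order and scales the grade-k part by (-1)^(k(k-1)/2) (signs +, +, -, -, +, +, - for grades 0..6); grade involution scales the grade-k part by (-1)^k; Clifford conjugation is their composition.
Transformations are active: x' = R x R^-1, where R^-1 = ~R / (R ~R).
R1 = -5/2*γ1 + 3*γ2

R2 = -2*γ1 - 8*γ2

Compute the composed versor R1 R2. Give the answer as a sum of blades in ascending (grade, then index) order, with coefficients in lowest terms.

Distribute over the terms of R1 (each basis-blade product reordered to ascending indices, repeated generators contracted through their squares):
(-5/2*γ1) R2 = -5 + 20*γ12
(3*γ2) R2 = 24 + 6*γ12
Summing the partial products and collecting blades:
Answer: 19 + 26*γ12


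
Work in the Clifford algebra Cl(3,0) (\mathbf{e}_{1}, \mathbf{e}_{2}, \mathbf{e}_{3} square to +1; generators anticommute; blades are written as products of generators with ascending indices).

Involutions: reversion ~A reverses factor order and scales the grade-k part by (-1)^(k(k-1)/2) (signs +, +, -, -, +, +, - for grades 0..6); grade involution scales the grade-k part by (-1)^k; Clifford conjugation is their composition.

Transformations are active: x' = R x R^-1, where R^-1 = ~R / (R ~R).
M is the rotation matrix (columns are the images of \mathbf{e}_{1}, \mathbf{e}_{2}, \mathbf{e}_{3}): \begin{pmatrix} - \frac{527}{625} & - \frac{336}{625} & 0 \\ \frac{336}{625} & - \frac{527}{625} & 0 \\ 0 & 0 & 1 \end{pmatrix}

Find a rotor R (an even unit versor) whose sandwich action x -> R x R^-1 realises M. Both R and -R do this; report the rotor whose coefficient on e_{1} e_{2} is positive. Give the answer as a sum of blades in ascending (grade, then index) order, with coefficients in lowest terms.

Method: write R = a + b12*e_{1} e_{2} + b13*e_{1} e_{3} + b23*e_{2} e_{3} with a^2 + b12^2 + b13^2 + b23^2 = 1 (so R^-1 = ~R). Expanding the columns R e_j ~R gives tr M = 4a^2 - 1 and, from the antisymmetric part, M21 - M12 = -4a*b12, M13 - M31 = 4a*b13, M32 - M23 = -4a*b23.
Here tr M = -\frac{429}{625}, so a^2 = (1 + tr M)/4 = \frac{49}{625} and a = ±\frac{7}{25}. Taking a = \frac{7}{25}: M21 - M12 = \frac{672}{625}, M13 - M31 = 0, M32 - M23 = 0, giving b12 = -\frac{24}{25}, b13 = 0, b23 = 0, i.e. R = \frac{7}{25} - \frac{24}{25} e_{1} e_{2}.
Its e_{1} e_{2} coefficient is negative, so report the other preimage -R.
Answer: -\frac{7}{25} + \frac{24}{25} e_{1} e_{2}. Note: both R and -R realise this M (trace -\frac{429}{625}); the covering map identifies them, and the e_{1} e_{2}-coefficient sign is the tie-breaker.


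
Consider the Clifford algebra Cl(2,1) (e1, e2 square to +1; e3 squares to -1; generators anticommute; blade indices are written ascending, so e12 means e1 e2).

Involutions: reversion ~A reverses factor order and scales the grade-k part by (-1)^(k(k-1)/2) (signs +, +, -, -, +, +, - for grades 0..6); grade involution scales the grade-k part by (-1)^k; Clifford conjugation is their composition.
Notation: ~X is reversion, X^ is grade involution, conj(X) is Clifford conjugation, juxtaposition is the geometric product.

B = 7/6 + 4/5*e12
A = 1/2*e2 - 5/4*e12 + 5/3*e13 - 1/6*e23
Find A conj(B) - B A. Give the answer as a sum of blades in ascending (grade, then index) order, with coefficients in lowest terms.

first term: -1 + 2/5*e1 + 7/12*e2 - 35/24*e12 + 163/90*e13 - 55/36*e23
second term: 1 + 2/5*e1 + 7/12*e2 - 35/24*e12 + 163/90*e13 - 55/36*e23
Answer: -2


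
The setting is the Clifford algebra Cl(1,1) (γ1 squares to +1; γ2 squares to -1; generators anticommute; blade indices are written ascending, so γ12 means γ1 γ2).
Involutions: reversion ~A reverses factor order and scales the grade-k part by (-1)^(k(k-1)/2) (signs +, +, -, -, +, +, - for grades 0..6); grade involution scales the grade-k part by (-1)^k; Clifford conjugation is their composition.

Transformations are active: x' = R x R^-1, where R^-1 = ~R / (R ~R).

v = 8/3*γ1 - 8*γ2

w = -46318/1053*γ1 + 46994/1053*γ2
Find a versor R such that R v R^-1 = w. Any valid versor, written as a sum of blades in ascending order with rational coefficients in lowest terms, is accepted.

Equal squares first: v^2 = w^2 = -512/9. Then v + w = -43510/1053*γ1 + 38570/1053*γ2 is a versor taking v to w, provided it is invertible.
Answer: -43510/1053*γ1 + 38570/1053*γ2


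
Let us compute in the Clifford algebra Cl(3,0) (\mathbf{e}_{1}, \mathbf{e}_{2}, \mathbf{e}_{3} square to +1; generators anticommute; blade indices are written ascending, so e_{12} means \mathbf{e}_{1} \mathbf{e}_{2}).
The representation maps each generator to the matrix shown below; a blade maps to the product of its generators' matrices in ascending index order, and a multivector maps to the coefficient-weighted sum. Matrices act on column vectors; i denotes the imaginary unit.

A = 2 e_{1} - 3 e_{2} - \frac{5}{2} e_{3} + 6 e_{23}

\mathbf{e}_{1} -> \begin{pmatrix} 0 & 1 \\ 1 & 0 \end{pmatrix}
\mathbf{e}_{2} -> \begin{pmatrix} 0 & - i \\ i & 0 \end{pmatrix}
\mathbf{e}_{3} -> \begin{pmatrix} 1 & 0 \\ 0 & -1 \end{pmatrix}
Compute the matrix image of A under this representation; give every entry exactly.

Bivector images (products of the table entries): rho(e_{23}) = rho(\mathbf{e}_{2})rho(\mathbf{e}_{3}) = \begin{pmatrix} 0 & i \\ i & 0 \end{pmatrix}.
M = (2)*rho(e_{1}) + (-3)*rho(e_{2}) + (-\frac{5}{2})*rho(e_{3}) + (6)*rho(e_{23}), summed entrywise:
Answer: \begin{pmatrix} - \frac{5}{2} & 2 + 9 i \\ 2 + 3 i & \frac{5}{2} \end{pmatrix}


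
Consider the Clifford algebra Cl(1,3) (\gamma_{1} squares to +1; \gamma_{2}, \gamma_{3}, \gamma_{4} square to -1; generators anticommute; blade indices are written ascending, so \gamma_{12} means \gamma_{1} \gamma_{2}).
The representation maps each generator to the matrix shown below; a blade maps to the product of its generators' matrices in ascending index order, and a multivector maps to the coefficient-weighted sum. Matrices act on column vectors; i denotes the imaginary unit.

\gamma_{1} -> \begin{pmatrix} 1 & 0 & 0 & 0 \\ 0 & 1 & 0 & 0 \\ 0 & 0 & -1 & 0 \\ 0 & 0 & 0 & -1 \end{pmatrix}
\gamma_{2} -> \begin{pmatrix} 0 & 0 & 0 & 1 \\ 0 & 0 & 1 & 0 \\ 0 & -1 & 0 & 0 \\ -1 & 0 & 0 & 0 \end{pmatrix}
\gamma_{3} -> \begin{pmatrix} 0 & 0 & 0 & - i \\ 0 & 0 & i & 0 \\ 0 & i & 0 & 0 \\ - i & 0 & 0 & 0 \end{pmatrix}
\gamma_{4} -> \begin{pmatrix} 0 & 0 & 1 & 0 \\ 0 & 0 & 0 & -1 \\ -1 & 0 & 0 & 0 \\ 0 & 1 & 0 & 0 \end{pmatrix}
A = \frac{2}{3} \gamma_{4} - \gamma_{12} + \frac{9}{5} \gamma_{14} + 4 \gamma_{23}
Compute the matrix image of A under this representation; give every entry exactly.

Bivector images (products of the table entries): rho(\gamma_{12}) = rho(\gamma_{1})rho(\gamma_{2}) = \begin{pmatrix} 0 & 0 & 0 & 1 \\ 0 & 0 & 1 & 0 \\ 0 & 1 & 0 & 0 \\ 1 & 0 & 0 & 0 \end{pmatrix}; rho(\gamma_{14}) = rho(\gamma_{1})rho(\gamma_{4}) = \begin{pmatrix} 0 & 0 & 1 & 0 \\ 0 & 0 & 0 & -1 \\ 1 & 0 & 0 & 0 \\ 0 & -1 & 0 & 0 \end{pmatrix}; rho(\gamma_{23}) = rho(\gamma_{2})rho(\gamma_{3}) = \begin{pmatrix} - i & 0 & 0 & 0 \\ 0 & i & 0 & 0 \\ 0 & 0 & - i & 0 \\ 0 & 0 & 0 & i \end{pmatrix}.
M = (\frac{2}{3})*rho(\gamma_{4}) + (-1)*rho(\gamma_{12}) + (\frac{9}{5})*rho(\gamma_{14}) + (4)*rho(\gamma_{23}), summed entrywise:
Answer: \begin{pmatrix} - 4 i & 0 & \frac{37}{15} & -1 \\ 0 & 4 i & -1 & - \frac{37}{15} \\ \frac{17}{15} & -1 & - 4 i & 0 \\ -1 & - \frac{17}{15} & 0 & 4 i \end{pmatrix}


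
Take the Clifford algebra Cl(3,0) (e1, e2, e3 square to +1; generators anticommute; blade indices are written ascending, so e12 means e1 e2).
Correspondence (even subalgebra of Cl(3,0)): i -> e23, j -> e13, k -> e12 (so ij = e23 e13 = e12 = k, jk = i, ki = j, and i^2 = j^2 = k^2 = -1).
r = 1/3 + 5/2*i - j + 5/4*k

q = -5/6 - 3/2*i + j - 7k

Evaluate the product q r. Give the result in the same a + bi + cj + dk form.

In blades: q = -5/6 - 7*e12 + e13 - 3/2*e23, r = 1/3 + 5/4*e12 - e13 + 5/2*e23.
Distribute q over r term by term (generator squares from the signature, products reordered to ascending indices): (-5/6)*r = -5/18 - 25/24*e12 + 5/6*e13 - 25/12*e23; (-7*e12)*r = 35/4 - 7/3*e12 - 35/2*e13 - 7*e23; (e13)*r = 1 - 5/2*e12 + 1/3*e13 + 5/4*e23; (-3/2*e23)*r = 15/4 + 3/2*e12 + 15/8*e13 - 1/2*e23.
Sum: 119/9 - 35/8*e12 - 347/24*e13 - 25/3*e23; translating back through the correspondence:
Answer: 119/9 - 25/3*i - 347/24*j - 35/8*k


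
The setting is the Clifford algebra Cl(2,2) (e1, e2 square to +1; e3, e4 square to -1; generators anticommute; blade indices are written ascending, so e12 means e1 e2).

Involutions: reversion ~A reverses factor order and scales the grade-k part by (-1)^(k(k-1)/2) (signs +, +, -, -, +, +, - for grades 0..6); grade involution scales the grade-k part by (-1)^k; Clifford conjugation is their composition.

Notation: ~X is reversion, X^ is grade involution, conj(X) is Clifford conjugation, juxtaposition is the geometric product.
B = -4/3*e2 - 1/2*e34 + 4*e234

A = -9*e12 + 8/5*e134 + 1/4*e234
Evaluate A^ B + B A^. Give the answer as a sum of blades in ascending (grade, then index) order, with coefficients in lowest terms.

first term: 1 + 56/5*e1 - 1/8*e2 + 32/5*e12 + 1/3*e34 - 36*e134 + 199/30*e1234
second term: 1 - 64/5*e1 - 1/8*e2 - 32/5*e12 + 1/3*e34 + 36*e134 + 71/30*e1234
Answer: 2 - 8/5*e1 - 1/4*e2 + 2/3*e34 + 9*e1234


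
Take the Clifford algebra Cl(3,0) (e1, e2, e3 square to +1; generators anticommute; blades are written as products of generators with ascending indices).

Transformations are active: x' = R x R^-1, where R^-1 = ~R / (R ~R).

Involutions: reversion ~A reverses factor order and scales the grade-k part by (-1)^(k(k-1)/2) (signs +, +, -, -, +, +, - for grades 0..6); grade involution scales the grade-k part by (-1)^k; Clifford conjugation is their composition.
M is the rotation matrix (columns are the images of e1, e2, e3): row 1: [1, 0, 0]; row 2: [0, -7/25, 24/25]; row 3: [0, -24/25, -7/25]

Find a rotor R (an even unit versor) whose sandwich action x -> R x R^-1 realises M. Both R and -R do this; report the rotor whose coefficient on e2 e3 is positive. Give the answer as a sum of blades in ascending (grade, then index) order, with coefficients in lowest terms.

Method: write R = a + b12*e1 e2 + b13*e1 e3 + b23*e2 e3 with a^2 + b12^2 + b13^2 + b23^2 = 1 (so R^-1 = ~R). Expanding the columns R e_j ~R gives tr M = 4a^2 - 1 and, from the antisymmetric part, M21 - M12 = -4a*b12, M13 - M31 = 4a*b13, M32 - M23 = -4a*b23.
Here tr M = 11/25, so a^2 = (1 + tr M)/4 = 9/25 and a = ±3/5. Taking a = 3/5: M21 - M12 = 0, M13 - M31 = 0, M32 - M23 = -48/25, giving b12 = 0, b13 = 0, b23 = 4/5, i.e. R = 3/5 + 4/5*e2 e3.
Its e2 e3 coefficient is already positive.
Answer: 3/5 + 4/5*e2 e3. Why the constraint matters: R and -R act identically through the sandwich — M has trace 11/25 either way — so only the sign condition on e2 e3 picks one of the two preimages.


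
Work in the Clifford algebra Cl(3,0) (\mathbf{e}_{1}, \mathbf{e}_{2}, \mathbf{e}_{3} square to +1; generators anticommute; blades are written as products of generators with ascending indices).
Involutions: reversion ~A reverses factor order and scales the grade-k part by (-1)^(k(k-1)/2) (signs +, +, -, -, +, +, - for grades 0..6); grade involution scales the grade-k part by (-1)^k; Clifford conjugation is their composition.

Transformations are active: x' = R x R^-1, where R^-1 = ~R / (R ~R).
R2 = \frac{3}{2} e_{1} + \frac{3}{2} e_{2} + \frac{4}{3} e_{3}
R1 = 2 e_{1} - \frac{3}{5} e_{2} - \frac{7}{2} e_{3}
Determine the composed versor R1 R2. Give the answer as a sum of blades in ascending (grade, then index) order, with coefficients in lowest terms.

Distribute over the terms of R1 (each basis-blade product reordered to ascending indices, repeated generators contracted through their squares):
(2 e_{1}) R2 = 3 + 3 e_{1} e_{2} + \frac{8}{3} e_{1} e_{3}
(-\frac{3}{5} e_{2}) R2 = -\frac{9}{10} + \frac{9}{10} e_{1} e_{2} - \frac{4}{5} e_{2} e_{3}
(-\frac{7}{2} e_{3}) R2 = -\frac{14}{3} + \frac{21}{4} e_{1} e_{3} + \frac{21}{4} e_{2} e_{3}
Summing the partial products and collecting blades:
Answer: -\frac{77}{30} + \frac{39}{10} e_{1} e_{2} + \frac{95}{12} e_{1} e_{3} + \frac{89}{20} e_{2} e_{3}


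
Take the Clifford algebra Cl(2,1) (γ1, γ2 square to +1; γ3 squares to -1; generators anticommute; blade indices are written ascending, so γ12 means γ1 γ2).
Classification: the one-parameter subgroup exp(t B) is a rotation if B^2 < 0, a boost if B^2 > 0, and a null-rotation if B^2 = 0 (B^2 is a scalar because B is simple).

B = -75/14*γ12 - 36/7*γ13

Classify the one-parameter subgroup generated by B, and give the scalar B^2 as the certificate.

B^2 term by term: the squares give (-75/14)^2*(γ12)^2 + (-36/7)^2*(γ13)^2 = 5625/196*(-1) + 1296/49*(+1) = -9/4 (each basis 2-blade squares to minus the product of its generators' squares); cross terms between blades sharing an index anticommute and cancel. So B^2 = -9/4.
Answer: rotation, certificate B^2 = -9/4. No conjugation can change B^2 = -9/4; the sign gives the class.


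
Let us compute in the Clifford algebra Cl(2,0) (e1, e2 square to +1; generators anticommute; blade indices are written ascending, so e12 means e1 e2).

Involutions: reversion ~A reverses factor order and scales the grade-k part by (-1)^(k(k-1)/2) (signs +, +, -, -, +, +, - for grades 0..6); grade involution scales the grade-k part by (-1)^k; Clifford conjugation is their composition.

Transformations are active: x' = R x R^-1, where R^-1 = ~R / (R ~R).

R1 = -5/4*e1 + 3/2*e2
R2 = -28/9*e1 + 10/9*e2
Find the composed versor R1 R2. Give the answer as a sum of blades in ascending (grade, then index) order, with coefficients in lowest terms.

Distribute over the terms of R1 (each basis-blade product reordered to ascending indices, repeated generators contracted through their squares):
(-5/4*e1) R2 = 35/9 - 25/18*e12
(3/2*e2) R2 = 5/3 + 14/3*e12
Summing the partial products and collecting blades:
Answer: 50/9 + 59/18*e12


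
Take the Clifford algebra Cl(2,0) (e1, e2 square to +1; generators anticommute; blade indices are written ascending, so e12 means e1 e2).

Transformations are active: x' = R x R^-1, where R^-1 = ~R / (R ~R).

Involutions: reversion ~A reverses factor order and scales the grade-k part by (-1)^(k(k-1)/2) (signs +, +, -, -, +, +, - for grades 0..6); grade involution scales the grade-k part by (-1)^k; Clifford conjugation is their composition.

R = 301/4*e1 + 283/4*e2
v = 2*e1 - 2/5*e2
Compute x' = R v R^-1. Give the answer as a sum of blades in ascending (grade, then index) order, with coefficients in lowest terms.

~R = 301/4*e1 + 283/4*e2, and R ~R = 85345/8, so R^-1 = ~R / (85345/8).
R v = 611/5 - 858/5*e12
Answer: -9062/32825*e1 + 66334/32825*e2


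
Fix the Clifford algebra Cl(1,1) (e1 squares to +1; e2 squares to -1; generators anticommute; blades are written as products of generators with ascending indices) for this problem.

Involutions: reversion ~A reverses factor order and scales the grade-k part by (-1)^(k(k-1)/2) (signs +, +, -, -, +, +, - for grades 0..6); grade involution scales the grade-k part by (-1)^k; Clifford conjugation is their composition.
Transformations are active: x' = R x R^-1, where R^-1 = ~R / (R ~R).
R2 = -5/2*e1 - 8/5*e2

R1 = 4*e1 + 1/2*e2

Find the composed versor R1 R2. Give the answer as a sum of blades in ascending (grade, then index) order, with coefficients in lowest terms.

Distribute over the terms of R1 (each basis-blade product reordered to ascending indices, repeated generators contracted through their squares):
(4*e1) R2 = -10 - 32/5*e1 e2
(1/2*e2) R2 = 4/5 + 5/4*e1 e2
Summing the partial products and collecting blades:
Answer: -46/5 - 103/20*e1 e2


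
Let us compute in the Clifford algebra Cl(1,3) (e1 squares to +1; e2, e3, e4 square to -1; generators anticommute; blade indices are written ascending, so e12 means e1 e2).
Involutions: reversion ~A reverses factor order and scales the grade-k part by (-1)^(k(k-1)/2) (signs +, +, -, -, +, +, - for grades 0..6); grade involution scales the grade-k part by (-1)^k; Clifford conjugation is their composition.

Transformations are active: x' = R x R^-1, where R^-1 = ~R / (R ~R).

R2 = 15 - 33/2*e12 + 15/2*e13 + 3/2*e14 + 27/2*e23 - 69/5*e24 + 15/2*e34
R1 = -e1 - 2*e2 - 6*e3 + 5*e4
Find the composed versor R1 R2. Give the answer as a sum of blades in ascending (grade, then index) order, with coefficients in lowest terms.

Distribute over the terms of R1 (each basis-blade product reordered to ascending indices, repeated generators contracted through their squares):
(-e1) R2 = -15*e1 + 33/2*e2 - 15/2*e3 - 3/2*e4 - 27/2*e123 + 69/5*e124 - 15/2*e134
(-2*e2) R2 = 33*e1 - 30*e2 + 27*e3 - 138/5*e4 + 15*e123 + 3*e124 - 15*e234
(-6*e3) R2 = -45*e1 - 81*e2 - 90*e3 + 45*e4 + 99*e123 + 9*e134 - 414/5*e234
(5*e4) R2 = 15/2*e1 - 69*e2 + 75/2*e3 + 75*e4 - 165/2*e124 + 75/2*e134 + 135/2*e234
Summing the partial products and collecting blades:
Answer: -39/2*e1 - 327/2*e2 - 33*e3 + 909/10*e4 + 201/2*e123 - 657/10*e124 + 39*e134 - 303/10*e234


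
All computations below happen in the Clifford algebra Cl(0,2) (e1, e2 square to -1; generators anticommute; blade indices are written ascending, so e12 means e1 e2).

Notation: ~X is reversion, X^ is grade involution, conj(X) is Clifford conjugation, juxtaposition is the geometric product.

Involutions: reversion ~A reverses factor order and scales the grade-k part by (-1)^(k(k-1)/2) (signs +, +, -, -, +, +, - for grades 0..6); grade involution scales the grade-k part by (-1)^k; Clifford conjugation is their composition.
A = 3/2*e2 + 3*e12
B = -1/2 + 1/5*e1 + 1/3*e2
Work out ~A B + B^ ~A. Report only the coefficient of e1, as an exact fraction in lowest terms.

first term: -1/2 + e1 - 27/20*e2 + 6/5*e12
second term: 1/2 + e1 - 27/20*e2 + 6/5*e12
Answer: 2


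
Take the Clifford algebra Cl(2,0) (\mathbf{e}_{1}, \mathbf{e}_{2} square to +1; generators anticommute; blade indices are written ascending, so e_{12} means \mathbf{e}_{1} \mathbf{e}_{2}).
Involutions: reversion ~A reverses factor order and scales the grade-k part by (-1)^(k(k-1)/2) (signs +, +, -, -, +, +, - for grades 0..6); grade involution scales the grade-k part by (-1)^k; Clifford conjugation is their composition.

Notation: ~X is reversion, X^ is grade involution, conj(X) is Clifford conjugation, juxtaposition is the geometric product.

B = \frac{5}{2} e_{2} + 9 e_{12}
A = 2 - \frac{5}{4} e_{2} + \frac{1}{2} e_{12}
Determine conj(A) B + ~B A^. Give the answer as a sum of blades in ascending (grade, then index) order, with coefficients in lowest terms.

first term: \frac{61}{8} - \frac{25}{2} e_{1} + 5 e_{2} + 18 e_{12}
second term: \frac{61}{8} - \frac{25}{2} e_{1} + 5 e_{2} - 18 e_{12}
Answer: \frac{61}{4} - 25 e_{1} + 10 e_{2}


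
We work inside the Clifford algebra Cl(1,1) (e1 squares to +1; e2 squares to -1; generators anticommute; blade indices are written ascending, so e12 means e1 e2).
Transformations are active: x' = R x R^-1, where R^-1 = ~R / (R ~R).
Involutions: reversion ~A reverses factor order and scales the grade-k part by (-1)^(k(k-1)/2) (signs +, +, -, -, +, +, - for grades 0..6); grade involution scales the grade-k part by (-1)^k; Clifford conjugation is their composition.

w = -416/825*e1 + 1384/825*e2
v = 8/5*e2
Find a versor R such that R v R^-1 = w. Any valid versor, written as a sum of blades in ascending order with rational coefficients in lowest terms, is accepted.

The midline construction: v and w both square to -64/25, so reflecting in their sum -416/825*e1 + 2704/825*e2 exchanges them.
Answer: -416/825*e1 + 2704/825*e2


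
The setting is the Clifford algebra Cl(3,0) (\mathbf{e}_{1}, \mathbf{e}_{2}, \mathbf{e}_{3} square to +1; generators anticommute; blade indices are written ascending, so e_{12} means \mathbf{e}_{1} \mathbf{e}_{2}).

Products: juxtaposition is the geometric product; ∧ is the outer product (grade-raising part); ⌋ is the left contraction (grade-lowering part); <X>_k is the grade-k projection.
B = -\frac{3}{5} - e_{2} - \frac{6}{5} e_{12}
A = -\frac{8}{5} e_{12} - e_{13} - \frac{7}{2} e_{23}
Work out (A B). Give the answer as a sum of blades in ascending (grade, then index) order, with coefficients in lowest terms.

step 1: -\frac{48}{25} + \frac{8}{5} e_{1} - \frac{7}{2} e_{3} + \frac{24}{25} e_{12} - \frac{18}{5} e_{13} + \frac{33}{10} e_{23} - e_{123}
Answer: -\frac{48}{25} + \frac{8}{5} e_{1} - \frac{7}{2} e_{3} + \frac{24}{25} e_{12} - \frac{18}{5} e_{13} + \frac{33}{10} e_{23} - e_{123}


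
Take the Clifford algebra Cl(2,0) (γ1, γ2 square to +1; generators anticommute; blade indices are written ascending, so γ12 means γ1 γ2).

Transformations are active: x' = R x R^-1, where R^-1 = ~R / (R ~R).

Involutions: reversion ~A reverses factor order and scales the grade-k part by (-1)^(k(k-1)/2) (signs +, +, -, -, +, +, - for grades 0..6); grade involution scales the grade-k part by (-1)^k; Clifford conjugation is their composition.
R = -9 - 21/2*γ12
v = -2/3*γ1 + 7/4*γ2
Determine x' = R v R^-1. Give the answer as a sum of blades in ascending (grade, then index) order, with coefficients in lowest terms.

~R = -9 + 21/2*γ12, and R ~R = 765/4, so R^-1 = ~R / (765/4).
R v = -99/8*γ1 - 91/4*γ2
Answer: 467/255*γ1 + 133/340*γ2
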